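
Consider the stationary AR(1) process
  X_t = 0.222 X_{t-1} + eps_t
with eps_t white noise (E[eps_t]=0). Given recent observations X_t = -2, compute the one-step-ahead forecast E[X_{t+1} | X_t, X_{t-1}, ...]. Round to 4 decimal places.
E[X_{t+1} \mid \mathcal F_t] = -0.4440

For an AR(p) model X_t = c + sum_i phi_i X_{t-i} + eps_t, the
one-step-ahead conditional mean is
  E[X_{t+1} | X_t, ...] = c + sum_i phi_i X_{t+1-i}.
Substitute known values:
  E[X_{t+1} | ...] = (0.222) * (-2)
                   = -0.4440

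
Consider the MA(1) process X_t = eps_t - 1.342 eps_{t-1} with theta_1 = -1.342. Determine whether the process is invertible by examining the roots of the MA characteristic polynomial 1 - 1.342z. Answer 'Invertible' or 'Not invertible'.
\text{Not invertible}

The MA(q) characteristic polynomial is P(z) = 1 - 1.342z.
Invertibility requires all roots to lie outside the unit circle, i.e. |z| > 1 for every root.
This is linear in z: 1 + (-1.342) z = 0  =>  z = -1/(-1.342) = 0.745156,  |z| = 0.745156.
Moduli of all roots: 0.7452.
All moduli strictly greater than 1? No.
Verdict: Not invertible.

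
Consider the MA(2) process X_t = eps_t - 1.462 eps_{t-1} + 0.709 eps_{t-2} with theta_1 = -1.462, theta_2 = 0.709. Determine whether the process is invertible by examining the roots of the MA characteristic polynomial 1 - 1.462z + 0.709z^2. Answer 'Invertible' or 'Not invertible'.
\text{Invertible}

The MA(q) characteristic polynomial is P(z) = 1 - 1.462z + 0.709z^2.
Invertibility requires all roots to lie outside the unit circle, i.e. |z| > 1 for every root.
Set 1 + (-1.462) z + (0.709) z^2 = 0, i.e. a z^2 + b z + c = 0 with a = 0.709, b = -1.462, c = 1.
Discriminant D = b^2 - 4ac = (-1.462)^2 - 4*(0.709)*1 = 2.137444 - (2.836) = -0.698556.
D < 0, so the roots are the complex-conjugate pair z = (-b +/- i sqrt(-D)) / (2a) = 1.031 +/- 0.5894i.
For a conjugate pair |z|^2 = z * conj(z) = (product of roots) = c/a = 1/(0.709) = 1.410437, so |z| = sqrt(1.410437) = 1.1876 for both roots.
Moduli of all roots: 1.1876, 1.1876.
All moduli strictly greater than 1? Yes.
Verdict: Invertible.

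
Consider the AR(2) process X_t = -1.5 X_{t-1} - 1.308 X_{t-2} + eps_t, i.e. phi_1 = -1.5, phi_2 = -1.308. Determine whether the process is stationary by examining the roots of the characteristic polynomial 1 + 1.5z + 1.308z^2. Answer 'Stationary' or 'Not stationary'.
\text{Not stationary}

The AR(p) characteristic polynomial is P(z) = 1 + 1.5z + 1.308z^2.
Stationarity requires all roots to lie outside the unit circle, i.e. |z| > 1 for every root.
Set 1 + (1.5) z + (1.308) z^2 = 0, i.e. a z^2 + b z + c = 0 with a = 1.308, b = 1.5, c = 1.
Discriminant D = b^2 - 4ac = (1.5)^2 - 4*(1.308)*1 = 2.25 - (5.232) = -2.982.
D < 0, so the roots are the complex-conjugate pair z = (-b +/- i sqrt(-D)) / (2a) = -0.5734 +/- 0.6601i.
For a conjugate pair |z|^2 = z * conj(z) = (product of roots) = c/a = 1/(1.308) = 0.764526, so |z| = sqrt(0.764526) = 0.8744 for both roots.
Moduli of all roots: 0.8744, 0.8744.
All moduli strictly greater than 1? No.
Verdict: Not stationary.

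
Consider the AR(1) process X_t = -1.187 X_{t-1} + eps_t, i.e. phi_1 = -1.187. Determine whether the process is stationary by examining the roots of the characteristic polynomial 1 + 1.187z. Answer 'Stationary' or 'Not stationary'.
\text{Not stationary}

The AR(p) characteristic polynomial is P(z) = 1 + 1.187z.
Stationarity requires all roots to lie outside the unit circle, i.e. |z| > 1 for every root.
This is linear in z: 1 + (1.187) z = 0  =>  z = -1/(1.187) = -0.84246,  |z| = 0.84246.
Moduli of all roots: 0.8425.
All moduli strictly greater than 1? No.
Verdict: Not stationary.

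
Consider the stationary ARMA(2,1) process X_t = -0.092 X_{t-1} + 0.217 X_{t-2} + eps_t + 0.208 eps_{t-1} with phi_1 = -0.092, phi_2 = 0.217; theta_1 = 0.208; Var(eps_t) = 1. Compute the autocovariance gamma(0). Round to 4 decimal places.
\gamma(0) = 1.0581

Multiply the model equation by X_{t-k} and take expectations. With theta_0 = psi_0 = 1 and psi_j the MA(infinity) weights, this gives
  gamma(k) - sum_i phi_i gamma(k-i) = c_k,
  c_k = sigma^2 * sum_{j=k..q} theta_j psi_{j-k}   (c_k = 0 for k > q),
using gamma(-m) = gamma(m).
psi-weights needed (psi_j = theta_j + sum_i phi_i psi_{j-i}):
  psi_1 = theta_1 + phi_1 = 0.208 + (-0.092) = 0.116
Right-hand sides:
  c_0 = sigma^2 (1 + theta_1 psi_1) = 1 * (1 + (0.208)(0.116)) = 1 * 1.024128 = 1.024128
  c_1 = sigma^2 theta_1 = 1 * (0.208) = 0.208
  c_2 = 0
Equations for k = 0, 1, 2 (AR order 2, c_2 = 0):
  (E0) gamma(0) = phi_1 gamma(1) + phi_2 gamma(2) + c_0
  (E1) gamma(1) = phi_1 gamma(0) + phi_2 gamma(1) + c_1
  (E2) gamma(2) = phi_1 gamma(1) + phi_2 gamma(0)
From (E1): gamma(1) = A gamma(0) + B with
  A = phi_1 / (1 - phi_2) = -0.092 / 0.783 = -0.117497,   B = c_1 / (1 - phi_2) = 0.208 / 0.783 = 0.265645.
Insert (E2) into (E0): gamma(0) (1 - phi_2^2) = phi_1 (1 + phi_2) gamma(1) + c_0.
  phi_1 (1 + phi_2) = (-0.092)(1.217) = -0.111964,   1 - phi_2^2 = 0.952911.
Replace gamma(1) by A gamma(0) + B and collect gamma(0):
  gamma(0) [0.952911 - (-0.111964)(-0.117497)] = (-0.111964)(0.265645) + 1.024128
  gamma(0) * 0.939756 = 0.994385
  gamma(0) = 0.994385 / 0.939756 = 1.058132.
Therefore gamma(0) = 1.0581 (to 4 decimal places).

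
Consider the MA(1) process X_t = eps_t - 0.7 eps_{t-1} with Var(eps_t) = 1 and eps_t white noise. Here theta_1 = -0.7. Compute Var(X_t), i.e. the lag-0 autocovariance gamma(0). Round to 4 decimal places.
\gamma(0) = 1.4900

For an MA(q) process X_t = eps_t + sum_i theta_i eps_{t-i} with
Var(eps_t) = sigma^2, the variance is
  gamma(0) = sigma^2 * (1 + sum_i theta_i^2).
  sum_i theta_i^2 = (-0.7)^2 = 0.49.
  gamma(0) = 1 * (1 + 0.49) = 1 * 1.49 = 1.49, which rounds to 1.4900.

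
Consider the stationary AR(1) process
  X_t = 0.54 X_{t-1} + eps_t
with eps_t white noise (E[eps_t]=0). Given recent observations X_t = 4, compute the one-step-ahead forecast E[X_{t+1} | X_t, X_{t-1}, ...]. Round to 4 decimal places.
E[X_{t+1} \mid \mathcal F_t] = 2.1600

For an AR(p) model X_t = c + sum_i phi_i X_{t-i} + eps_t, the
one-step-ahead conditional mean is
  E[X_{t+1} | X_t, ...] = c + sum_i phi_i X_{t+1-i}.
Substitute known values:
  E[X_{t+1} | ...] = (0.54) * (4)
                   = 2.1600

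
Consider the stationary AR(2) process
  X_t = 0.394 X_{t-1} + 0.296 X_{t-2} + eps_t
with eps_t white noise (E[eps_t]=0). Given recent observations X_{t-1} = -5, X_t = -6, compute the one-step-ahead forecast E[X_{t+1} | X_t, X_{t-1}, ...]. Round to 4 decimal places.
E[X_{t+1} \mid \mathcal F_t] = -3.8440

For an AR(p) model X_t = c + sum_i phi_i X_{t-i} + eps_t, the
one-step-ahead conditional mean is
  E[X_{t+1} | X_t, ...] = c + sum_i phi_i X_{t+1-i}.
Substitute known values:
  E[X_{t+1} | ...] = (0.394) * (-6) + (0.296) * (-5)
                   = -3.8440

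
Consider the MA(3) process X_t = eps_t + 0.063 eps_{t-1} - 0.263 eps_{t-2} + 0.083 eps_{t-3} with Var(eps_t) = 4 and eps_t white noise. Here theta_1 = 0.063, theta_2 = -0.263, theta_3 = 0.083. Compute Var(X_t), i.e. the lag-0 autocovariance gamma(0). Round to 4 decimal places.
\gamma(0) = 4.3201

For an MA(q) process X_t = eps_t + sum_i theta_i eps_{t-i} with
Var(eps_t) = sigma^2, the variance is
  gamma(0) = sigma^2 * (1 + sum_i theta_i^2).
  sum_i theta_i^2 = (0.063)^2 + (-0.263)^2 + (0.083)^2 = 0.003969 + 0.069169 + 0.006889 = 0.080027.
  gamma(0) = 4 * (1 + 0.080027) = 4 * 1.080027 = 4.320108, which rounds to 4.3201.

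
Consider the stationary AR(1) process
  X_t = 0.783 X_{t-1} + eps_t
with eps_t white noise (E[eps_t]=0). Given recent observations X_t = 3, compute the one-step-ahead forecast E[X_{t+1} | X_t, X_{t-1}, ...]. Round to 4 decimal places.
E[X_{t+1} \mid \mathcal F_t] = 2.3490

For an AR(p) model X_t = c + sum_i phi_i X_{t-i} + eps_t, the
one-step-ahead conditional mean is
  E[X_{t+1} | X_t, ...] = c + sum_i phi_i X_{t+1-i}.
Substitute known values:
  E[X_{t+1} | ...] = (0.783) * (3)
                   = 2.3490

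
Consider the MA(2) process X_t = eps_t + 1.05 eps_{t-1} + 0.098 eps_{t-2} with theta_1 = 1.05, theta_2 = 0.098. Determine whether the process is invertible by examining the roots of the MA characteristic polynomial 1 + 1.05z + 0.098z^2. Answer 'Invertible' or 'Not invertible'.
\text{Invertible}

The MA(q) characteristic polynomial is P(z) = 1 + 1.05z + 0.098z^2.
Invertibility requires all roots to lie outside the unit circle, i.e. |z| > 1 for every root.
Set 1 + (1.05) z + (0.098) z^2 = 0, i.e. a z^2 + b z + c = 0 with a = 0.098, b = 1.05, c = 1.
Discriminant D = b^2 - 4ac = (1.05)^2 - 4*(0.098)*1 = 1.1025 - (0.392) = 0.7105.
D >= 0, so the roots are real: z = (-b +/- sqrt(D)) / (2a) = (-1.05 +/- 0.842912) / (0.196).
  z_1 = (-1.05 + 0.842912) / (0.196) = -1.0566,   |z_1| = 1.0566.
  z_2 = (-1.05 - 0.842912) / (0.196) = -9.6577,   |z_2| = 9.6577.
Moduli of all roots: 1.0566, 9.6577.
All moduli strictly greater than 1? Yes.
Verdict: Invertible.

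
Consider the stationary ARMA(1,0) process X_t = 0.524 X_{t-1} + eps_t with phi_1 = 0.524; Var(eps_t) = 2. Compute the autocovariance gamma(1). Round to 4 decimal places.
\gamma(1) = 1.4447

Multiply the model equation by X_{t-k} and take expectations. With theta_0 = psi_0 = 1 and psi_j the MA(infinity) weights, this gives
  gamma(k) - sum_i phi_i gamma(k-i) = c_k,
  c_k = sigma^2 * sum_{j=k..q} theta_j psi_{j-k}   (c_k = 0 for k > q),
using gamma(-m) = gamma(m).
Pure AR (q = 0): c_0 = sigma^2 = 2, c_k = 0 for k >= 1.
Equations for k = 0 and k = 1 (AR order 1):
  gamma(0) = phi_1 gamma(1) + c_0
  gamma(1) = phi_1 gamma(0) + c_1
Substituting the second into the first: gamma(0) (1 - phi_1^2) = c_0 + phi_1 c_1, so
  gamma(0) = c_0 / (1 - phi_1^2) = 2 / (1 - (0.524)^2) = 2 / 0.725424 = 2.757008.
  gamma(1) = phi_1 gamma(0) = (0.524)(2.757008) = 1.444672.
Therefore gamma(1) = 1.4447 (to 4 decimal places).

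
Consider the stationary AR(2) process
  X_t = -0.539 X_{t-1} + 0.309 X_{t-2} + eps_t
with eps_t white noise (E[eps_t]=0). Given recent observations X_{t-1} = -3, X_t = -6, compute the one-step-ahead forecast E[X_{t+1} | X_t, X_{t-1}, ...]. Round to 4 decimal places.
E[X_{t+1} \mid \mathcal F_t] = 2.3070

For an AR(p) model X_t = c + sum_i phi_i X_{t-i} + eps_t, the
one-step-ahead conditional mean is
  E[X_{t+1} | X_t, ...] = c + sum_i phi_i X_{t+1-i}.
Substitute known values:
  E[X_{t+1} | ...] = (-0.539) * (-6) + (0.309) * (-3)
                   = 2.3070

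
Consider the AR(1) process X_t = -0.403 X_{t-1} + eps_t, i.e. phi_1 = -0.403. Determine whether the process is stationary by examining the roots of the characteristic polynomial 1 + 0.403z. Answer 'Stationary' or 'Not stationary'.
\text{Stationary}

The AR(p) characteristic polynomial is P(z) = 1 + 0.403z.
Stationarity requires all roots to lie outside the unit circle, i.e. |z| > 1 for every root.
This is linear in z: 1 + (0.403) z = 0  =>  z = -1/(0.403) = -2.48139,  |z| = 2.48139.
Moduli of all roots: 2.4814.
All moduli strictly greater than 1? Yes.
Verdict: Stationary.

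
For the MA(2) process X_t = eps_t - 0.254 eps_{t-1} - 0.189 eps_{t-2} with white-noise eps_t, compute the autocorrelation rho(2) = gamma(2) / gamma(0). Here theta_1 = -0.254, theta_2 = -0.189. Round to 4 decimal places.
\rho(2) = -0.1718

For an MA(q) process with theta_0 = 1, the autocovariance is
  gamma(k) = sigma^2 * sum_{i=0..q-k} theta_i * theta_{i+k},
and rho(k) = gamma(k) / gamma(0). Sigma^2 cancels.
  numerator   = (1)*(-0.189) = -0.189.
  denominator = (1)^2 + (-0.254)^2 + (-0.189)^2 = 1.100237.
  rho(2) = -0.189 / 1.100237 = -0.1718.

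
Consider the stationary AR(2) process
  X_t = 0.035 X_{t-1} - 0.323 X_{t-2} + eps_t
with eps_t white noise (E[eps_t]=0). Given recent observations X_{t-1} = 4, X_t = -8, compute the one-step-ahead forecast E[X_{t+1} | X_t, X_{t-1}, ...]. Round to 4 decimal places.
E[X_{t+1} \mid \mathcal F_t] = -1.5720

For an AR(p) model X_t = c + sum_i phi_i X_{t-i} + eps_t, the
one-step-ahead conditional mean is
  E[X_{t+1} | X_t, ...] = c + sum_i phi_i X_{t+1-i}.
Substitute known values:
  E[X_{t+1} | ...] = (0.035) * (-8) + (-0.323) * (4)
                   = -1.5720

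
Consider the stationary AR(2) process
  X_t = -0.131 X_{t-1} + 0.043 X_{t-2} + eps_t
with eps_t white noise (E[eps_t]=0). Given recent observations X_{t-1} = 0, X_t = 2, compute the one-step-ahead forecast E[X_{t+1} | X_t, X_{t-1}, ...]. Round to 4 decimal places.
E[X_{t+1} \mid \mathcal F_t] = -0.2620

For an AR(p) model X_t = c + sum_i phi_i X_{t-i} + eps_t, the
one-step-ahead conditional mean is
  E[X_{t+1} | X_t, ...] = c + sum_i phi_i X_{t+1-i}.
Substitute known values:
  E[X_{t+1} | ...] = (-0.131) * (2) + (0.043) * (0)
                   = -0.2620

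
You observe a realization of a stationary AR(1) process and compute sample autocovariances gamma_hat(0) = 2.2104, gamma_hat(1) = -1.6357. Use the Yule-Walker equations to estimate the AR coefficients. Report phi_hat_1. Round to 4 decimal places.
\hat\phi_{1} = -0.7400

The Yule-Walker equations for an AR(p) process read, in matrix form,
  Gamma_p phi = r_p,   with   (Gamma_p)_{ij} = gamma(|i - j|),
                       (r_p)_i = gamma(i),   i,j = 1..p.
Substitute the sample gammas (Toeplitz matrix and right-hand side of size 1):
  Gamma_p = [[2.2104]]
  r_p     = [-1.6357]
With p = 1 this is the single equation gamma(0) phi_1 = gamma(1):
  phi_hat_1 = gamma(1) / gamma(0) = -1.6357 / 2.2104 = -0.7400.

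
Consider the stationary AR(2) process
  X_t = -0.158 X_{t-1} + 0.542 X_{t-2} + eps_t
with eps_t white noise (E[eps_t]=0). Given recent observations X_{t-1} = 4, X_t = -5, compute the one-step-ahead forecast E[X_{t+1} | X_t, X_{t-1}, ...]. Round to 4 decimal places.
E[X_{t+1} \mid \mathcal F_t] = 2.9580

For an AR(p) model X_t = c + sum_i phi_i X_{t-i} + eps_t, the
one-step-ahead conditional mean is
  E[X_{t+1} | X_t, ...] = c + sum_i phi_i X_{t+1-i}.
Substitute known values:
  E[X_{t+1} | ...] = (-0.158) * (-5) + (0.542) * (4)
                   = 2.9580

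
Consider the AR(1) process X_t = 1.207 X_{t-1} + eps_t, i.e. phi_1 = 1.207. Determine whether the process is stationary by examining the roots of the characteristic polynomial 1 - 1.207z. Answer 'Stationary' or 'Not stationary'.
\text{Not stationary}

The AR(p) characteristic polynomial is P(z) = 1 - 1.207z.
Stationarity requires all roots to lie outside the unit circle, i.e. |z| > 1 for every root.
This is linear in z: 1 + (-1.207) z = 0  =>  z = -1/(-1.207) = 0.8285,  |z| = 0.8285.
Moduli of all roots: 0.8285.
All moduli strictly greater than 1? No.
Verdict: Not stationary.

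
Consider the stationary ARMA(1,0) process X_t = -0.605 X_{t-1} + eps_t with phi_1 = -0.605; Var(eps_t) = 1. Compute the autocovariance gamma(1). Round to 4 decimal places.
\gamma(1) = -0.9543

Multiply the model equation by X_{t-k} and take expectations. With theta_0 = psi_0 = 1 and psi_j the MA(infinity) weights, this gives
  gamma(k) - sum_i phi_i gamma(k-i) = c_k,
  c_k = sigma^2 * sum_{j=k..q} theta_j psi_{j-k}   (c_k = 0 for k > q),
using gamma(-m) = gamma(m).
Pure AR (q = 0): c_0 = sigma^2 = 1, c_k = 0 for k >= 1.
Equations for k = 0 and k = 1 (AR order 1):
  gamma(0) = phi_1 gamma(1) + c_0
  gamma(1) = phi_1 gamma(0) + c_1
Substituting the second into the first: gamma(0) (1 - phi_1^2) = c_0 + phi_1 c_1, so
  gamma(0) = c_0 / (1 - phi_1^2) = 1 / (1 - (-0.605)^2) = 1 / 0.633975 = 1.577349.
  gamma(1) = phi_1 gamma(0) = (-0.605)(1.577349) = -0.954296.
Therefore gamma(1) = -0.9543 (to 4 decimal places).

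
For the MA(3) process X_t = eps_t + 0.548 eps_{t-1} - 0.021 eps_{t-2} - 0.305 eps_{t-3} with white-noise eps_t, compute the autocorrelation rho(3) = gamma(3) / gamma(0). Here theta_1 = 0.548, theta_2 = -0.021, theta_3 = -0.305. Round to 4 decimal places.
\rho(3) = -0.2188

For an MA(q) process with theta_0 = 1, the autocovariance is
  gamma(k) = sigma^2 * sum_{i=0..q-k} theta_i * theta_{i+k},
and rho(k) = gamma(k) / gamma(0). Sigma^2 cancels.
  numerator   = (1)*(-0.305) = -0.305.
  denominator = (1)^2 + (0.548)^2 + (-0.021)^2 + (-0.305)^2 = 1.39377.
  rho(3) = -0.305 / 1.39377 = -0.2188.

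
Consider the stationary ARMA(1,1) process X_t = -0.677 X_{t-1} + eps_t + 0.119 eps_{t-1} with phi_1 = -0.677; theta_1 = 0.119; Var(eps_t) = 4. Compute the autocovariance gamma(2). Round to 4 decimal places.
\gamma(2) = 2.5649

Multiply the model equation by X_{t-k} and take expectations. With theta_0 = psi_0 = 1 and psi_j the MA(infinity) weights, this gives
  gamma(k) - sum_i phi_i gamma(k-i) = c_k,
  c_k = sigma^2 * sum_{j=k..q} theta_j psi_{j-k}   (c_k = 0 for k > q),
using gamma(-m) = gamma(m).
psi-weights needed (psi_j = theta_j + sum_i phi_i psi_{j-i}):
  psi_1 = theta_1 + phi_1 = 0.119 + (-0.677) = -0.558
Right-hand sides:
  c_0 = sigma^2 (1 + theta_1 psi_1) = 4 * (1 + (0.119)(-0.558)) = 4 * 0.933598 = 3.734392
  c_1 = sigma^2 theta_1 = 4 * (0.119) = 0.476
  c_2 = 0
Equations for k = 0 and k = 1 (AR order 1):
  gamma(0) = phi_1 gamma(1) + c_0
  gamma(1) = phi_1 gamma(0) + c_1
Substituting the second into the first: gamma(0) (1 - phi_1^2) = c_0 + phi_1 c_1, so
  gamma(0) = (c_0 + phi_1 c_1) / (1 - phi_1^2) = (3.734392 + (-0.677)(0.476)) / (1 - (-0.677)^2) = 3.41214 / 0.541671 = 6.299285.
  gamma(1) = phi_1 gamma(0) + c_1 = (-0.677)(6.299285) + (0.476) = -3.788616.
For k = 2 (> q): gamma(2) = phi_1 gamma(1) = (-0.677)(-3.788616) = 2.564893.
Therefore gamma(2) = 2.5649 (to 4 decimal places).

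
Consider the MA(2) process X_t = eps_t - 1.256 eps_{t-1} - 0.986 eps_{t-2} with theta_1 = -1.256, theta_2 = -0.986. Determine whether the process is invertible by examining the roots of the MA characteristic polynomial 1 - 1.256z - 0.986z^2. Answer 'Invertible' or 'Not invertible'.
\text{Not invertible}

The MA(q) characteristic polynomial is P(z) = 1 - 1.256z - 0.986z^2.
Invertibility requires all roots to lie outside the unit circle, i.e. |z| > 1 for every root.
Set 1 + (-1.256) z + (-0.986) z^2 = 0, i.e. a z^2 + b z + c = 0 with a = -0.986, b = -1.256, c = 1.
Discriminant D = b^2 - 4ac = (-1.256)^2 - 4*(-0.986)*1 = 1.577536 - (-3.944) = 5.521536.
D >= 0, so the roots are real: z = (-b +/- sqrt(D)) / (2a) = (1.256 +/- 2.349795) / (-1.972).
  z_1 = (1.256 + 2.349795) / (-1.972) = -1.8285,   |z_1| = 1.8285.
  z_2 = (1.256 - 2.349795) / (-1.972) = 0.5547,   |z_2| = 0.5547.
Moduli of all roots: 1.8285, 0.5547.
All moduli strictly greater than 1? No.
Verdict: Not invertible.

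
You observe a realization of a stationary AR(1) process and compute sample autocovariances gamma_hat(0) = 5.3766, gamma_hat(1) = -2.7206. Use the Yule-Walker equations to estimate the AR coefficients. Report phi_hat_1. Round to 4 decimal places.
\hat\phi_{1} = -0.5060

The Yule-Walker equations for an AR(p) process read, in matrix form,
  Gamma_p phi = r_p,   with   (Gamma_p)_{ij} = gamma(|i - j|),
                       (r_p)_i = gamma(i),   i,j = 1..p.
Substitute the sample gammas (Toeplitz matrix and right-hand side of size 1):
  Gamma_p = [[5.3766]]
  r_p     = [-2.7206]
With p = 1 this is the single equation gamma(0) phi_1 = gamma(1):
  phi_hat_1 = gamma(1) / gamma(0) = -2.7206 / 5.3766 = -0.5060.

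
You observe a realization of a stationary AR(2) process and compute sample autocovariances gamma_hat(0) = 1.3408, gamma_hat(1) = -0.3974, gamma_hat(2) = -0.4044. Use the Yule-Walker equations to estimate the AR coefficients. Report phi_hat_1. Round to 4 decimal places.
\hat\phi_{1} = -0.4229

The Yule-Walker equations for an AR(p) process read, in matrix form,
  Gamma_p phi = r_p,   with   (Gamma_p)_{ij} = gamma(|i - j|),
                       (r_p)_i = gamma(i),   i,j = 1..p.
Substitute the sample gammas (Toeplitz matrix and right-hand side of size 2):
  Gamma_p = [[1.3408, -0.3974], [-0.3974, 1.3408]]
  r_p     = [-0.3974, -0.4044]
Written out:
  1.3408 phi_1 - 0.3974 phi_2 = -0.3974
  -0.3974 phi_1 + 1.3408 phi_2 = -0.4044
Solve by Cramer's rule:
  det = gamma(0)^2 - gamma(1)^2 = (1.3408)^2 - (-0.3974)^2 = 1.79774464 - 0.15792676 = 1.63981788
  phi_hat_1 = [gamma(1) gamma(0) - gamma(1) gamma(2)] / det = [(-0.3974)(1.3408) - (-0.3974)(-0.4044)] / 1.63981788 = -0.69354248 / 1.63981788 = -0.4229
  phi_hat_2 = [gamma(0) gamma(2) - gamma(1)^2] / det = [(1.3408)(-0.4044) - (-0.3974)^2] / 1.63981788 = -0.70014628 / 1.63981788 = -0.427
So phi_hat = [-0.4229, -0.4270].
Therefore phi_hat_1 = -0.4229.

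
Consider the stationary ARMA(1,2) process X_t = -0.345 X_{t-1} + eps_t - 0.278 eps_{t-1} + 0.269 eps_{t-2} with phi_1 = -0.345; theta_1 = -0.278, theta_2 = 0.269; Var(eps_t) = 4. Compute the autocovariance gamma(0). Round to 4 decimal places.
\gamma(0) = 6.6159

Multiply the model equation by X_{t-k} and take expectations. With theta_0 = psi_0 = 1 and psi_j the MA(infinity) weights, this gives
  gamma(k) - sum_i phi_i gamma(k-i) = c_k,
  c_k = sigma^2 * sum_{j=k..q} theta_j psi_{j-k}   (c_k = 0 for k > q),
using gamma(-m) = gamma(m).
psi-weights needed (psi_j = theta_j + sum_i phi_i psi_{j-i}):
  psi_1 = theta_1 + phi_1 = -0.278 + (-0.345) = -0.623
  psi_2 = theta_2 + phi_1 psi_1 = 0.269 + (-0.345)(-0.623) = 0.483935
Right-hand sides:
  c_0 = sigma^2 (1 + theta_1 psi_1 + theta_2 psi_2) = 4 * (1 + (-0.278)(-0.623) + (0.269)(0.483935)) = 4 * 1.303373 = 5.21349
  c_1 = sigma^2 (theta_1 + theta_2 psi_1) = 4 * (-0.278 + (0.269)(-0.623)) = -1.782348
  c_2 = sigma^2 theta_2 = 4 * (0.269) = 1.076
Equations for k = 0 and k = 1 (AR order 1):
  gamma(0) = phi_1 gamma(1) + c_0
  gamma(1) = phi_1 gamma(0) + c_1
Substituting the second into the first: gamma(0) (1 - phi_1^2) = c_0 + phi_1 c_1, so
  gamma(0) = (c_0 + phi_1 c_1) / (1 - phi_1^2) = (5.21349 + (-0.345)(-1.782348)) / (1 - (-0.345)^2) = 5.8284 / 0.880975 = 6.615852.
Therefore gamma(0) = 6.6159 (to 4 decimal places).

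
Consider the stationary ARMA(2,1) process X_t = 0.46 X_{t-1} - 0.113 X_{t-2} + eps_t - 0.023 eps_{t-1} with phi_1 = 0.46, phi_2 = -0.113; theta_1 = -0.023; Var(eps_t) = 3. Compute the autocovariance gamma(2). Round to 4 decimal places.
\gamma(2) = 0.2489

Multiply the model equation by X_{t-k} and take expectations. With theta_0 = psi_0 = 1 and psi_j the MA(infinity) weights, this gives
  gamma(k) - sum_i phi_i gamma(k-i) = c_k,
  c_k = sigma^2 * sum_{j=k..q} theta_j psi_{j-k}   (c_k = 0 for k > q),
using gamma(-m) = gamma(m).
psi-weights needed (psi_j = theta_j + sum_i phi_i psi_{j-i}):
  psi_1 = theta_1 + phi_1 = -0.023 + (0.46) = 0.437
Right-hand sides:
  c_0 = sigma^2 (1 + theta_1 psi_1) = 3 * (1 + (-0.023)(0.437)) = 3 * 0.989949 = 2.969847
  c_1 = sigma^2 theta_1 = 3 * (-0.023) = -0.069
  c_2 = 0
Equations for k = 0, 1, 2 (AR order 2, c_2 = 0):
  (E0) gamma(0) = phi_1 gamma(1) + phi_2 gamma(2) + c_0
  (E1) gamma(1) = phi_1 gamma(0) + phi_2 gamma(1) + c_1
  (E2) gamma(2) = phi_1 gamma(1) + phi_2 gamma(0)
From (E1): gamma(1) = A gamma(0) + B with
  A = phi_1 / (1 - phi_2) = 0.46 / 1.113 = 0.413297,   B = c_1 / (1 - phi_2) = -0.069 / 1.113 = -0.061995.
Insert (E2) into (E0): gamma(0) (1 - phi_2^2) = phi_1 (1 + phi_2) gamma(1) + c_0.
  phi_1 (1 + phi_2) = (0.46)(0.887) = 0.40802,   1 - phi_2^2 = 0.987231.
Replace gamma(1) by A gamma(0) + B and collect gamma(0):
  gamma(0) [0.987231 - (0.40802)(0.413297)] = (0.40802)(-0.061995) + 2.969847
  gamma(0) * 0.818597 = 2.944552
  gamma(0) = 2.944552 / 0.818597 = 3.59707.
  gamma(1) = A gamma(0) + B = (0.413297)(3.59707) + (-0.061995) = 1.424665.
  gamma(2) = phi_1 gamma(1) + phi_2 gamma(0) = (0.46)(1.424665) + (-0.113)(3.59707) = 0.248877.
Therefore gamma(2) = 0.2489 (to 4 decimal places).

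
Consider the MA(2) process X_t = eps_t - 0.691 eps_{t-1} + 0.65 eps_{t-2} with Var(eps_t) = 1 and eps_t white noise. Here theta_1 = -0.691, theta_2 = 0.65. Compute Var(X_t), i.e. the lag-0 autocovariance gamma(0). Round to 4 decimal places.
\gamma(0) = 1.9000

For an MA(q) process X_t = eps_t + sum_i theta_i eps_{t-i} with
Var(eps_t) = sigma^2, the variance is
  gamma(0) = sigma^2 * (1 + sum_i theta_i^2).
  sum_i theta_i^2 = (-0.691)^2 + (0.65)^2 = 0.477481 + 0.4225 = 0.899981.
  gamma(0) = 1 * (1 + 0.899981) = 1 * 1.899981 = 1.899981, which rounds to 1.9000.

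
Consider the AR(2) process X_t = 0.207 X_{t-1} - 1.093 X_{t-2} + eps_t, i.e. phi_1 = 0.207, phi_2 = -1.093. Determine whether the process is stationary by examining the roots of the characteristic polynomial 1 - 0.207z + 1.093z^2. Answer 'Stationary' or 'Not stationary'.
\text{Not stationary}

The AR(p) characteristic polynomial is P(z) = 1 - 0.207z + 1.093z^2.
Stationarity requires all roots to lie outside the unit circle, i.e. |z| > 1 for every root.
Set 1 + (-0.207) z + (1.093) z^2 = 0, i.e. a z^2 + b z + c = 0 with a = 1.093, b = -0.207, c = 1.
Discriminant D = b^2 - 4ac = (-0.207)^2 - 4*(1.093)*1 = 0.042849 - (4.372) = -4.329151.
D < 0, so the roots are the complex-conjugate pair z = (-b +/- i sqrt(-D)) / (2a) = 0.0947 +/- 0.9518i.
For a conjugate pair |z|^2 = z * conj(z) = (product of roots) = c/a = 1/(1.093) = 0.914913, so |z| = sqrt(0.914913) = 0.9565 for both roots.
Moduli of all roots: 0.9565, 0.9565.
All moduli strictly greater than 1? No.
Verdict: Not stationary.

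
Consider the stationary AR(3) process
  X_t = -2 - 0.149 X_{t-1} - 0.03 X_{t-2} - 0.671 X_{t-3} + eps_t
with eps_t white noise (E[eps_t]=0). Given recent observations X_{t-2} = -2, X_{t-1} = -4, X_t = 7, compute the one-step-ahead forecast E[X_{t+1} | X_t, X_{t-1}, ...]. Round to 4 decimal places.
E[X_{t+1} \mid \mathcal F_t] = -1.5810

For an AR(p) model X_t = c + sum_i phi_i X_{t-i} + eps_t, the
one-step-ahead conditional mean is
  E[X_{t+1} | X_t, ...] = c + sum_i phi_i X_{t+1-i}.
Substitute known values:
  E[X_{t+1} | ...] = -2 + (-0.149) * (7) + (-0.03) * (-4) + (-0.671) * (-2)
                   = -1.5810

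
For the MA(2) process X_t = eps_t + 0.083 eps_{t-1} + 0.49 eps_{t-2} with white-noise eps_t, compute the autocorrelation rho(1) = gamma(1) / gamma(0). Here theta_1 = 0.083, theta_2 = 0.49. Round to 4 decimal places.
\rho(1) = 0.0992

For an MA(q) process with theta_0 = 1, the autocovariance is
  gamma(k) = sigma^2 * sum_{i=0..q-k} theta_i * theta_{i+k},
and rho(k) = gamma(k) / gamma(0). Sigma^2 cancels.
  numerator   = (1)*(0.083) + (0.083)*(0.49) = 0.12367.
  denominator = (1)^2 + (0.083)^2 + (0.49)^2 = 1.246989.
  rho(1) = 0.12367 / 1.246989 = 0.0992.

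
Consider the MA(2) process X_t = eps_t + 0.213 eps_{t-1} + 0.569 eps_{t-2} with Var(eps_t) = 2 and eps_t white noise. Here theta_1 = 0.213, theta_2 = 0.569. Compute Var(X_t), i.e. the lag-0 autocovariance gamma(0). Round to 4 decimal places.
\gamma(0) = 2.7383

For an MA(q) process X_t = eps_t + sum_i theta_i eps_{t-i} with
Var(eps_t) = sigma^2, the variance is
  gamma(0) = sigma^2 * (1 + sum_i theta_i^2).
  sum_i theta_i^2 = (0.213)^2 + (0.569)^2 = 0.045369 + 0.323761 = 0.36913.
  gamma(0) = 2 * (1 + 0.36913) = 2 * 1.36913 = 2.73826, which rounds to 2.7383.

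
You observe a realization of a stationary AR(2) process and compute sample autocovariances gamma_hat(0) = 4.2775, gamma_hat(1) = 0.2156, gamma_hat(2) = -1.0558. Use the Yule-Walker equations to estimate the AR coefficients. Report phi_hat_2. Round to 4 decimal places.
\hat\phi_{2} = -0.2500

The Yule-Walker equations for an AR(p) process read, in matrix form,
  Gamma_p phi = r_p,   with   (Gamma_p)_{ij} = gamma(|i - j|),
                       (r_p)_i = gamma(i),   i,j = 1..p.
Substitute the sample gammas (Toeplitz matrix and right-hand side of size 2):
  Gamma_p = [[4.2775, 0.2156], [0.2156, 4.2775]]
  r_p     = [0.2156, -1.0558]
Written out:
  4.2775 phi_1 + 0.2156 phi_2 = 0.2156
  0.2156 phi_1 + 4.2775 phi_2 = -1.0558
Solve by Cramer's rule:
  det = gamma(0)^2 - gamma(1)^2 = (4.2775)^2 - (0.2156)^2 = 18.29700625 - 0.04648336 = 18.25052289
  phi_hat_1 = [gamma(1) gamma(0) - gamma(1) gamma(2)] / det = [(0.2156)(4.2775) - (0.2156)(-1.0558)] / 18.25052289 = 1.14985948 / 18.25052289 = 0.063
  phi_hat_2 = [gamma(0) gamma(2) - gamma(1)^2] / det = [(4.2775)(-1.0558) - (0.2156)^2] / 18.25052289 = -4.56266786 / 18.25052289 = -0.25
So phi_hat = [0.0630, -0.2500].
Therefore phi_hat_2 = -0.2500.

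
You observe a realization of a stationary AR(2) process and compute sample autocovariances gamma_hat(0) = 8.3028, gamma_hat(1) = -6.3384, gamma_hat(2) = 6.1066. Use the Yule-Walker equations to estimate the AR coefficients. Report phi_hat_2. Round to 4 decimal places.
\hat\phi_{2} = 0.3660

The Yule-Walker equations for an AR(p) process read, in matrix form,
  Gamma_p phi = r_p,   with   (Gamma_p)_{ij} = gamma(|i - j|),
                       (r_p)_i = gamma(i),   i,j = 1..p.
Substitute the sample gammas (Toeplitz matrix and right-hand side of size 2):
  Gamma_p = [[8.3028, -6.3384], [-6.3384, 8.3028]]
  r_p     = [-6.3384, 6.1066]
Written out:
  8.3028 phi_1 - 6.3384 phi_2 = -6.3384
  -6.3384 phi_1 + 8.3028 phi_2 = 6.1066
Solve by Cramer's rule:
  det = gamma(0)^2 - gamma(1)^2 = (8.3028)^2 - (-6.3384)^2 = 68.93648784 - 40.17531456 = 28.76117328
  phi_hat_1 = [gamma(1) gamma(0) - gamma(1) gamma(2)] / det = [(-6.3384)(8.3028) - (-6.3384)(6.1066)] / 28.76117328 = -13.92039408 / 28.76117328 = -0.484
  phi_hat_2 = [gamma(0) gamma(2) - gamma(1)^2] / det = [(8.3028)(6.1066) - (-6.3384)^2] / 28.76117328 = 10.52656392 / 28.76117328 = 0.366
So phi_hat = [-0.4840, 0.3660].
Therefore phi_hat_2 = 0.3660.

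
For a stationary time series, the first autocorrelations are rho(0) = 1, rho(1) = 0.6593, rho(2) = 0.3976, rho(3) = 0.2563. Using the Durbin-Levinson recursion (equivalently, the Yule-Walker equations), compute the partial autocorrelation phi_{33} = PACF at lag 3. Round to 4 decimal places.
\phi_{33} = 0.0359

The PACF at lag k is phi_{kk}, the last component of the solution
to the Yule-Walker system G_k phi = r_k where
  (G_k)_{ij} = rho(|i - j|), (r_k)_i = rho(i), i,j = 1..k.
Equivalently, Durbin-Levinson gives phi_{kk} iteratively:
  phi_{11} = rho(1)
  phi_{kk} = [rho(k) - sum_{j=1..k-1} phi_{k-1,j} rho(k-j)]
            / [1 - sum_{j=1..k-1} phi_{k-1,j} rho(j)],
  phi_{k,j} = phi_{k-1,j} - phi_{kk} phi_{k-1,k-j},  j = 1..k-1.
Step k = 1:
  phi_11 = rho(1) = 0.6593.
Step k = 2:
  phi_22 = [rho(2) - phi_11 rho(1)] / [1 - phi_11 rho(1)] = [0.3976 - (0.6593)(0.6593)] / [1 - (0.6593)(0.6593)]
         = -0.03707649 / 0.56532351 = -0.065585.
  Update: phi_21 = phi_11 - phi_22 phi_11 = 0.6593 - (-0.065585)(0.6593) = 0.70254.
Step k = 3:
  phi_33 = [rho(3) - phi_21 rho(2) - phi_22 rho(1)] / [1 - phi_21 rho(1) - phi_22 rho(2)]
    numerator   = 0.2563 - (0.70254)(0.3976) - (-0.065585)(0.6593) = 0.02021003
    denominator = 1 - (0.70254)(0.6593) - (-0.065585)(0.3976) = 0.56289186
  phi_33 = 0.02021003 / 0.56289186 = 0.0359.
Therefore phi_{33} = 0.0359.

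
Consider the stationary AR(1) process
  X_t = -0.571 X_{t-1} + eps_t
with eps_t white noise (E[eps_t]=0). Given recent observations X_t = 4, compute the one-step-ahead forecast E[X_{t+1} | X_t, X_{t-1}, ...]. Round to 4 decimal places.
E[X_{t+1} \mid \mathcal F_t] = -2.2840

For an AR(p) model X_t = c + sum_i phi_i X_{t-i} + eps_t, the
one-step-ahead conditional mean is
  E[X_{t+1} | X_t, ...] = c + sum_i phi_i X_{t+1-i}.
Substitute known values:
  E[X_{t+1} | ...] = (-0.571) * (4)
                   = -2.2840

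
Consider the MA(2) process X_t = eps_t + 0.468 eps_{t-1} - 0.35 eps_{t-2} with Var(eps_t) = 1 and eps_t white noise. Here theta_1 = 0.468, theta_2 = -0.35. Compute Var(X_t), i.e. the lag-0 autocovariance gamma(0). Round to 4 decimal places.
\gamma(0) = 1.3415

For an MA(q) process X_t = eps_t + sum_i theta_i eps_{t-i} with
Var(eps_t) = sigma^2, the variance is
  gamma(0) = sigma^2 * (1 + sum_i theta_i^2).
  sum_i theta_i^2 = (0.468)^2 + (-0.35)^2 = 0.219024 + 0.1225 = 0.341524.
  gamma(0) = 1 * (1 + 0.341524) = 1 * 1.341524 = 1.341524, which rounds to 1.3415.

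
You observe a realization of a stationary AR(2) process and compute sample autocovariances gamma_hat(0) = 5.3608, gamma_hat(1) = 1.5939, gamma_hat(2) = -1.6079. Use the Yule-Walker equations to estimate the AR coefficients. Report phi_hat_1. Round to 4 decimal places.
\hat\phi_{1} = 0.4240

The Yule-Walker equations for an AR(p) process read, in matrix form,
  Gamma_p phi = r_p,   with   (Gamma_p)_{ij} = gamma(|i - j|),
                       (r_p)_i = gamma(i),   i,j = 1..p.
Substitute the sample gammas (Toeplitz matrix and right-hand side of size 2):
  Gamma_p = [[5.3608, 1.5939], [1.5939, 5.3608]]
  r_p     = [1.5939, -1.6079]
Written out:
  5.3608 phi_1 + 1.5939 phi_2 = 1.5939
  1.5939 phi_1 + 5.3608 phi_2 = -1.6079
Solve by Cramer's rule:
  det = gamma(0)^2 - gamma(1)^2 = (5.3608)^2 - (1.5939)^2 = 28.73817664 - 2.54051721 = 26.19765943
  phi_hat_1 = [gamma(1) gamma(0) - gamma(1) gamma(2)] / det = [(1.5939)(5.3608) - (1.5939)(-1.6079)] / 26.19765943 = 11.10741093 / 26.19765943 = 0.424
  phi_hat_2 = [gamma(0) gamma(2) - gamma(1)^2] / det = [(5.3608)(-1.6079) - (1.5939)^2] / 26.19765943 = -11.16014753 / 26.19765943 = -0.426
So phi_hat = [0.4240, -0.4260].
Therefore phi_hat_1 = 0.4240.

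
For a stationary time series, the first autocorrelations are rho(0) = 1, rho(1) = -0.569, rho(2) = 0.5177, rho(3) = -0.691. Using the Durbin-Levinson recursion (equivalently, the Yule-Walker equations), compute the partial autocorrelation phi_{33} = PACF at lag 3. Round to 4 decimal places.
\phi_{33} = -0.5119

The PACF at lag k is phi_{kk}, the last component of the solution
to the Yule-Walker system G_k phi = r_k where
  (G_k)_{ij} = rho(|i - j|), (r_k)_i = rho(i), i,j = 1..k.
Equivalently, Durbin-Levinson gives phi_{kk} iteratively:
  phi_{11} = rho(1)
  phi_{kk} = [rho(k) - sum_{j=1..k-1} phi_{k-1,j} rho(k-j)]
            / [1 - sum_{j=1..k-1} phi_{k-1,j} rho(j)],
  phi_{k,j} = phi_{k-1,j} - phi_{kk} phi_{k-1,k-j},  j = 1..k-1.
Step k = 1:
  phi_11 = rho(1) = -0.569.
Step k = 2:
  phi_22 = [rho(2) - phi_11 rho(1)] / [1 - phi_11 rho(1)] = [0.5177 - (-0.569)(-0.569)] / [1 - (-0.569)(-0.569)]
         = 0.193939 / 0.676239 = 0.286791.
  Update: phi_21 = phi_11 - phi_22 phi_11 = -0.569 - (0.286791)(-0.569) = -0.405816.
Step k = 3:
  phi_33 = [rho(3) - phi_21 rho(2) - phi_22 rho(1)] / [1 - phi_21 rho(1) - phi_22 rho(2)]
    numerator   = -0.691 - (-0.405816)(0.5177) - (0.286791)(-0.569) = -0.31772512
    denominator = 1 - (-0.405816)(-0.569) - (0.286791)(0.5177) = 0.62061911
  phi_33 = -0.31772512 / 0.62061911 = -0.5119.
Therefore phi_{33} = -0.5119.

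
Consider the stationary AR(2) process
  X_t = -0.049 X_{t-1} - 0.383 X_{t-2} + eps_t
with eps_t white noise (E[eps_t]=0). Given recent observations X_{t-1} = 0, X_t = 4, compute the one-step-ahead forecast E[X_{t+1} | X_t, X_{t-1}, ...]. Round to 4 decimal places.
E[X_{t+1} \mid \mathcal F_t] = -0.1960

For an AR(p) model X_t = c + sum_i phi_i X_{t-i} + eps_t, the
one-step-ahead conditional mean is
  E[X_{t+1} | X_t, ...] = c + sum_i phi_i X_{t+1-i}.
Substitute known values:
  E[X_{t+1} | ...] = (-0.049) * (4) + (-0.383) * (0)
                   = -0.1960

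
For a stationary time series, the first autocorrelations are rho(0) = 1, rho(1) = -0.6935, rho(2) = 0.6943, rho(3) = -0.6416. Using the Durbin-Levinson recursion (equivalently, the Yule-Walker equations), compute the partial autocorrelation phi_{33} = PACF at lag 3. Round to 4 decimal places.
\phi_{33} = -0.1691

The PACF at lag k is phi_{kk}, the last component of the solution
to the Yule-Walker system G_k phi = r_k where
  (G_k)_{ij} = rho(|i - j|), (r_k)_i = rho(i), i,j = 1..k.
Equivalently, Durbin-Levinson gives phi_{kk} iteratively:
  phi_{11} = rho(1)
  phi_{kk} = [rho(k) - sum_{j=1..k-1} phi_{k-1,j} rho(k-j)]
            / [1 - sum_{j=1..k-1} phi_{k-1,j} rho(j)],
  phi_{k,j} = phi_{k-1,j} - phi_{kk} phi_{k-1,k-j},  j = 1..k-1.
Step k = 1:
  phi_11 = rho(1) = -0.6935.
Step k = 2:
  phi_22 = [rho(2) - phi_11 rho(1)] / [1 - phi_11 rho(1)] = [0.6943 - (-0.6935)(-0.6935)] / [1 - (-0.6935)(-0.6935)]
         = 0.21335775 / 0.51905775 = 0.411048.
  Update: phi_21 = phi_11 - phi_22 phi_11 = -0.6935 - (0.411048)(-0.6935) = -0.408438.
Step k = 3:
  phi_33 = [rho(3) - phi_21 rho(2) - phi_22 rho(1)] / [1 - phi_21 rho(1) - phi_22 rho(2)]
    numerator   = -0.6416 - (-0.408438)(0.6943) - (0.411048)(-0.6935) = -0.07295952
    denominator = 1 - (-0.408438)(-0.6935) - (0.411048)(0.6943) = 0.43135743
  phi_33 = -0.07295952 / 0.43135743 = -0.1691.
Therefore phi_{33} = -0.1691.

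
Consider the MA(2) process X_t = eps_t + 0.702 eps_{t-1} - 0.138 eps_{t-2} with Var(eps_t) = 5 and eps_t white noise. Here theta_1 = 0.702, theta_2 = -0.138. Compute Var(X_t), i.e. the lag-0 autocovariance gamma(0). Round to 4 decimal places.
\gamma(0) = 7.5592

For an MA(q) process X_t = eps_t + sum_i theta_i eps_{t-i} with
Var(eps_t) = sigma^2, the variance is
  gamma(0) = sigma^2 * (1 + sum_i theta_i^2).
  sum_i theta_i^2 = (0.702)^2 + (-0.138)^2 = 0.492804 + 0.019044 = 0.511848.
  gamma(0) = 5 * (1 + 0.511848) = 5 * 1.511848 = 7.55924, which rounds to 7.5592.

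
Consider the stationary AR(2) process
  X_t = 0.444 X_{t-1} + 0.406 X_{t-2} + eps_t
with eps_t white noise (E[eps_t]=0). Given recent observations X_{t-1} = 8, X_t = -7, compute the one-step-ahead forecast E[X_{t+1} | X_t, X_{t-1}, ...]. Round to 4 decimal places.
E[X_{t+1} \mid \mathcal F_t] = 0.1400

For an AR(p) model X_t = c + sum_i phi_i X_{t-i} + eps_t, the
one-step-ahead conditional mean is
  E[X_{t+1} | X_t, ...] = c + sum_i phi_i X_{t+1-i}.
Substitute known values:
  E[X_{t+1} | ...] = (0.444) * (-7) + (0.406) * (8)
                   = 0.1400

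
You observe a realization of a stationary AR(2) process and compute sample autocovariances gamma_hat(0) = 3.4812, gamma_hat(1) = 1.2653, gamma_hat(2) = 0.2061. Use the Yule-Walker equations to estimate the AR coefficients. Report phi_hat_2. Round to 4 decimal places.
\hat\phi_{2} = -0.0840

The Yule-Walker equations for an AR(p) process read, in matrix form,
  Gamma_p phi = r_p,   with   (Gamma_p)_{ij} = gamma(|i - j|),
                       (r_p)_i = gamma(i),   i,j = 1..p.
Substitute the sample gammas (Toeplitz matrix and right-hand side of size 2):
  Gamma_p = [[3.4812, 1.2653], [1.2653, 3.4812]]
  r_p     = [1.2653, 0.2061]
Written out:
  3.4812 phi_1 + 1.2653 phi_2 = 1.2653
  1.2653 phi_1 + 3.4812 phi_2 = 0.2061
Solve by Cramer's rule:
  det = gamma(0)^2 - gamma(1)^2 = (3.4812)^2 - (1.2653)^2 = 12.11875344 - 1.60098409 = 10.51776935
  phi_hat_1 = [gamma(1) gamma(0) - gamma(1) gamma(2)] / det = [(1.2653)(3.4812) - (1.2653)(0.2061)] / 10.51776935 = 4.14398403 / 10.51776935 = 0.394
  phi_hat_2 = [gamma(0) gamma(2) - gamma(1)^2] / det = [(3.4812)(0.2061) - (1.2653)^2] / 10.51776935 = -0.88350877 / 10.51776935 = -0.084
So phi_hat = [0.3940, -0.0840].
Therefore phi_hat_2 = -0.0840.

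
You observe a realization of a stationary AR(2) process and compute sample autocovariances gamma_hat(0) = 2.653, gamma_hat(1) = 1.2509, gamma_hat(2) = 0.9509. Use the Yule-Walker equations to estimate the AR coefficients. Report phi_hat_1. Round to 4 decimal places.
\hat\phi_{1} = 0.3890

The Yule-Walker equations for an AR(p) process read, in matrix form,
  Gamma_p phi = r_p,   with   (Gamma_p)_{ij} = gamma(|i - j|),
                       (r_p)_i = gamma(i),   i,j = 1..p.
Substitute the sample gammas (Toeplitz matrix and right-hand side of size 2):
  Gamma_p = [[2.653, 1.2509], [1.2509, 2.653]]
  r_p     = [1.2509, 0.9509]
Written out:
  2.653 phi_1 + 1.2509 phi_2 = 1.2509
  1.2509 phi_1 + 2.653 phi_2 = 0.9509
Solve by Cramer's rule:
  det = gamma(0)^2 - gamma(1)^2 = (2.653)^2 - (1.2509)^2 = 7.038409 - 1.56475081 = 5.47365819
  phi_hat_1 = [gamma(1) gamma(0) - gamma(1) gamma(2)] / det = [(1.2509)(2.653) - (1.2509)(0.9509)] / 5.47365819 = 2.12915689 / 5.47365819 = 0.389
  phi_hat_2 = [gamma(0) gamma(2) - gamma(1)^2] / det = [(2.653)(0.9509) - (1.2509)^2] / 5.47365819 = 0.95798689 / 5.47365819 = 0.175
So phi_hat = [0.3890, 0.1750].
Therefore phi_hat_1 = 0.3890.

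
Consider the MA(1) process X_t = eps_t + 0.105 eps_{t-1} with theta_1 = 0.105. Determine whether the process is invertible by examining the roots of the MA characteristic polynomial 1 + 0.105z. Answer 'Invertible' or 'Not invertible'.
\text{Invertible}

The MA(q) characteristic polynomial is P(z) = 1 + 0.105z.
Invertibility requires all roots to lie outside the unit circle, i.e. |z| > 1 for every root.
This is linear in z: 1 + (0.105) z = 0  =>  z = -1/(0.105) = -9.52381,  |z| = 9.52381.
Moduli of all roots: 9.5238.
All moduli strictly greater than 1? Yes.
Verdict: Invertible.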